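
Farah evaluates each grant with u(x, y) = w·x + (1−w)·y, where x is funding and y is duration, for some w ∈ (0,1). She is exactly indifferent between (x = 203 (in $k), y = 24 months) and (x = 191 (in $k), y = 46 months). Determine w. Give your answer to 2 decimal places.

w = 0.65

u(203,24) = u(191,46) means w·203 + (1−w)·24 = w·191 + (1−w)·46.
Collecting terms: w·12 = (1−w)·22.
Hence w = 22/(12+22) = 22/34 = 0.65.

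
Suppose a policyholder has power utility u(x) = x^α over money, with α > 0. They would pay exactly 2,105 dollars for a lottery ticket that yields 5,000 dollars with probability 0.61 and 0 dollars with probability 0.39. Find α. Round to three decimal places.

Since u(0) = 0, the lottery's EU is 0.61·5000^α.
Setting u(2105) equal to that: 2105^α = 0.61·5000^α ⇒ (2105/5000)^α = 0.61.
Take logs: α = ln 0.61 / ln(2105/5000) ≈ 0.57136.

α ≈ 0.571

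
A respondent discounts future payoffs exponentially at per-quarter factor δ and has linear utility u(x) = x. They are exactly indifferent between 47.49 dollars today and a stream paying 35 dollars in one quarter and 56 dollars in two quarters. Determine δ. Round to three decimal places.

δ ≈ 0.660

Present value of the stream is 35·δ + 56·δ². Indifference gives 35δ + 56δ² = 47.49.
Rearranged: 56δ² + 35δ − 47.49 = 0.
By the quadratic formula (taking the positive root), δ = (−35 + √11862.76) / 112 ≈ 0.660.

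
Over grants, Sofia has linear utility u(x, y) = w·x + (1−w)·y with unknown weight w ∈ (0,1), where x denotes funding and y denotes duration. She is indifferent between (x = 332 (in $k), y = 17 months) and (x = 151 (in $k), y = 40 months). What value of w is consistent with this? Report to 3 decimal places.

Equating utilities: w·332 + (1−w)·17 = w·151 + (1−w)·40.
w·(332−151) = (1−w)·(40−17), i.e. w·181 = (1−w)·23.
The marginal rate of substitution is 23/181, so w = 23/(181+23) = 0.113.

w = 0.113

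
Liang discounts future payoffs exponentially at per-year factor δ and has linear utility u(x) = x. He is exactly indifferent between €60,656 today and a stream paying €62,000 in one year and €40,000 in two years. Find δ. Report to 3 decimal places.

δ ≈ 0.680

Present value of the stream is 62000·δ + 40000·δ². Indifference gives 62000δ + 40000δ² = 60656.
That is, 40000δ² + 62000δ − 60656 = 0, a quadratic in δ.
By the quadratic formula (taking the positive root), δ = (−62000 + √13548960000.00) / 80000 ≈ 0.680.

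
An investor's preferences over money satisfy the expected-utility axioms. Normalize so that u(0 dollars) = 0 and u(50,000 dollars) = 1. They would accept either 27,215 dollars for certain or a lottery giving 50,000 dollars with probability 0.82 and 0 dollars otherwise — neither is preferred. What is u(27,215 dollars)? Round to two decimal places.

0.82

u(27,215 dollars) equals the lottery's expected utility: 0.82·1 + 0.18·0 = 0.82.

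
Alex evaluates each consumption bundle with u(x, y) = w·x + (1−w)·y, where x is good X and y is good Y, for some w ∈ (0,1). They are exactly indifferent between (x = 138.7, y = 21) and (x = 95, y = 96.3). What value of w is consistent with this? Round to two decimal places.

w = 0.63

Equating utilities: w·138.7 + (1−w)·21 = w·95 + (1−w)·96.3.
w·(138.7−95) = (1−w)·(96.3−21), i.e. w·43.7 = (1−w)·75.3.
Hence w = 75.3/(43.7+75.3) = 75.3/119 = 0.63.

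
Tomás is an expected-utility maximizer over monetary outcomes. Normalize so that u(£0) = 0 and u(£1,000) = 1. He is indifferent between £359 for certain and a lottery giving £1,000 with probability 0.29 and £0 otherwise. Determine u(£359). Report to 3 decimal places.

0.290

u(£359) equals the lottery's expected utility: 0.29·1 + 0.71·0 = 0.29.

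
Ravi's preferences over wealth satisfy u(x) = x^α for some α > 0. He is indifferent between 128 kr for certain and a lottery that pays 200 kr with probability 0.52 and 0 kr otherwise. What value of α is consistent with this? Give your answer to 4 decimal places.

The lottery's expected utility is 0.52·u(200) + 0.48·u(0) = 0.52·200^α (since u(0) = 0 for α > 0).
Setting u(128) equal to that: 128^α = 0.52·200^α ⇒ (128/200)^α = 0.52.
α = ln(0.52) / ln(128/200) = -0.6539265/-0.4462871 ≈ 1.4653.

α ≈ 1.4653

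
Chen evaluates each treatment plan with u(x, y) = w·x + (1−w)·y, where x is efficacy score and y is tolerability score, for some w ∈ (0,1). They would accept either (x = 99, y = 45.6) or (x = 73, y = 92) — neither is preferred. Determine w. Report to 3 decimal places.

Equating utilities: w·99 + (1−w)·45.6 = w·73 + (1−w)·92.
Collecting terms: w·26 = (1−w)·46.4.
Hence w = 46.4/(26+46.4) = 46.4/72.4 = 0.641.

w = 0.641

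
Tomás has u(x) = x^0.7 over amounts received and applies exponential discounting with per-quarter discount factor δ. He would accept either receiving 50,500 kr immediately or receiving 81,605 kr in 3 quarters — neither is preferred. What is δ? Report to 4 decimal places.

Equating discounted utilities: u(50500) = δ^3·u(81605) ⇒ δ^3 = u(50500)/u(81605).
With u(x) = x^0.7: δ^3 = 50500^0.7/81605^0.7 = (50500/81605)^0.7 = 0.71466.
Hence δ = (0.71466)^(1/3) = 0.894062.

δ ≈ 0.8941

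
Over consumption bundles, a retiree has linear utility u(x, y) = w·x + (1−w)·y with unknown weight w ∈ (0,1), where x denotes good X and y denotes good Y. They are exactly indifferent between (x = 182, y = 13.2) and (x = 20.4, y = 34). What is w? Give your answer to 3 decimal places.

w = 0.114

Indifference: w·182 + (1−w)·13.2 = w·20.4 + (1−w)·34.
Collecting terms: w·161.6 = (1−w)·20.8.
Hence w = 20.8/(161.6+20.8) = 20.8/182.4 = 0.114.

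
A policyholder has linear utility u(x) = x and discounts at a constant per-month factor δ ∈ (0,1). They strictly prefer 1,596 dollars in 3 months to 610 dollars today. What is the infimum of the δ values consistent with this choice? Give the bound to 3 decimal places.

δ > 0.726

Under u(x) = x this choice says 610 < δ^3·1596.
So δ^3 > 610/1596 = 0.38221; taking the cube root of both positive sides preserves the inequality.
δ > 0.38221^(1/3) = 0.726.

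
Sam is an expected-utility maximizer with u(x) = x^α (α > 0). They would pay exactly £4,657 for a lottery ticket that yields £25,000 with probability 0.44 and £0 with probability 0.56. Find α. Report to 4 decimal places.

α ≈ 0.4885

EU(lottery) = 0.44·25000^α + 0.56·0 = 0.44·25000^α.
Equating: 4657^α = 0.44·25000^α, i.e. 0.1863^α = 0.44.
Taking logs: α·ln(4657/25000) = ln(0.44), so α = -0.8209806 / -1.6805044 ≈ 0.4885.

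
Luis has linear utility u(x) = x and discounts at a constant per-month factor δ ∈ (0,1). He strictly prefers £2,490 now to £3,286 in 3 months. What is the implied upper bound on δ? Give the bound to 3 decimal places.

δ < 0.912

The preference means 2490 > δ^3·3286.
Dividing by 3286: δ^3 < 0.75776. Both sides are positive, so the cube root keeps the direction.
δ < 0.75776^(1/3) = 0.912.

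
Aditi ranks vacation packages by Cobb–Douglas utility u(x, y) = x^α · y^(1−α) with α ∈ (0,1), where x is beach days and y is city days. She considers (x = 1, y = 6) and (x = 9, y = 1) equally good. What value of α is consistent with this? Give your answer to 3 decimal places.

Set the two utilities equal: 1^α·6^(1−α) = 9^α·1^(1−α).
Taking logs: α·ln 1 + (1−α)·ln 6 = α·ln 9 + (1−α)·ln 1, i.e. α·-2.197225 = (1−α)·-1.791759.
With A = -2.197225 and B = -1.791759: α·A = (1−α)·B, so α = B/(A+B) = -1.791759/-3.988984 ≈ 0.449.

α ≈ 0.449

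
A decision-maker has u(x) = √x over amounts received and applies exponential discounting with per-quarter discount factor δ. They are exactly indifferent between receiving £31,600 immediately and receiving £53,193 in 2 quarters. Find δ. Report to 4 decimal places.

Indifference means u(31600) = δ^2 · u(53193), so δ^2 = u(31600)/u(53193).
Since u(x) = √x, δ^2 = √(31600/53193) = 0.77075.
Hence δ = (0.77075)^(1/2) = 0.877926.

δ ≈ 0.8779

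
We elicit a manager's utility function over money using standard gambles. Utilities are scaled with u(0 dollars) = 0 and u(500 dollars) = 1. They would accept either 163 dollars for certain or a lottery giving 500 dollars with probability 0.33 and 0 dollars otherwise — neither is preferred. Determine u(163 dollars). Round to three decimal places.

0.330

By the standard-gamble method, u(163 dollars) is just the indifference probability on the best outcome: 0.33.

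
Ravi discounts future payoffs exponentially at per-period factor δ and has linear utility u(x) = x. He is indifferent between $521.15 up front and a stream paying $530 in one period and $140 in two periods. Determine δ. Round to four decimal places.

Equating present values: 521.15 = 530δ + 140δ².
That is, 140δ² + 530δ − 521.15 = 0, a quadratic in δ.
The positive root is δ = [−530 + √(530² + 4·140·521.15)] / (2·140) = (−530 + 756.799)/280 ≈ 0.8100.

δ ≈ 0.8100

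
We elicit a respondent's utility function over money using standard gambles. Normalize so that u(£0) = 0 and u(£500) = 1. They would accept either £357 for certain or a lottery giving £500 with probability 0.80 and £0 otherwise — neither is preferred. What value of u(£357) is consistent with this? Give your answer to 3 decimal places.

u(£357) equals the lottery's expected utility: 0.80·1 + 0.20·0 = 0.80.

0.800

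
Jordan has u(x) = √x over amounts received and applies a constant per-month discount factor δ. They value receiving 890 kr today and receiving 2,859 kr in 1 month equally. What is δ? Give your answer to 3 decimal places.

δ ≈ 0.558

Equating discounted utilities: u(890) = δ·u(2859) ⇒ δ = u(890)/u(2859).
With u(x) = √x: δ = √890/√2859 = √(890/2859) = 0.55794.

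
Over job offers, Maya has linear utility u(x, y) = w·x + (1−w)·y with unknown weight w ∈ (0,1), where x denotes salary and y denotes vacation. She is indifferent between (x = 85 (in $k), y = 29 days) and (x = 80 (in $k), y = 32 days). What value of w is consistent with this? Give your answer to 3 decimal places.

u(85,29) = u(80,32) means w·85 + (1−w)·29 = w·80 + (1−w)·32.
Rearranging, 5·w − 3·(1−w) = 0.
Hence w = 3/(5+3) = 3/8 = 0.375.

w = 0.375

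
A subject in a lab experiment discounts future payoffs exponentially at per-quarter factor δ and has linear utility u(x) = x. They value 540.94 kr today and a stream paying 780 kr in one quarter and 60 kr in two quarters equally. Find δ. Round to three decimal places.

Equating present values: 540.94 = 780δ + 60δ².
That is, 60δ² + 780δ − 540.94 = 0, a quadratic in δ.
The positive root is δ = [−780 + √(780² + 4·60·540.94)] / (2·60) = (−780 + 859.201)/120 ≈ 0.660.

δ ≈ 0.660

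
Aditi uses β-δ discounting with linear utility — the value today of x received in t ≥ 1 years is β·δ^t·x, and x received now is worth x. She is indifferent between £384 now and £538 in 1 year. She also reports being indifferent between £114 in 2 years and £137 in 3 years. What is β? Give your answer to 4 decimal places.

β ≈ 0.8578

Both payoffs in the second observation are in the future, so β drops out: δ^2·114 = δ^3·137 ⇒ δ = 114/137 = 0.83212.
The first indifference: 384 = β·δ·538, so β = 384/(δ·538) = 384/(0.83212·538) ≈ 0.8578.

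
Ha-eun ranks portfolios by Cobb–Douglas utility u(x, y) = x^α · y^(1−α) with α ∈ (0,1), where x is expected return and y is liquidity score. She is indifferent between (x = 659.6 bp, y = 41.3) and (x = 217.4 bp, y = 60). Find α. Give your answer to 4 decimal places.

Set the two utilities equal: 659.6^α·41.3^(1−α) = 217.4^α·60^(1−α).
(659.6/217.4)^α = (60/41.3)^(1−α); take logs: α·ln(659.6/217.4) = (1−α)·ln(60/41.3), i.e. α·1.1098946 = (1−α)·0.3734821.
So α/(1−α) = (0.3734821)/(1.1098946) = 0.3365023, and α = 0.3365023/1.3365023 ≈ 0.2518.

α ≈ 0.2518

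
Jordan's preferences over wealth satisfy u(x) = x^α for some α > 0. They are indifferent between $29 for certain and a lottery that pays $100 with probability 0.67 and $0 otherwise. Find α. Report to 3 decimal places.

EU(lottery) = 0.67·100^α + 0.33·0 = 0.67·100^α.
Equating: 29^α = 0.67·100^α, i.e. 0.2900^α = 0.67.
Taking logs: α·ln(29/100) = ln(0.67), so α = -0.400478 / -1.237874 ≈ 0.324.

α ≈ 0.324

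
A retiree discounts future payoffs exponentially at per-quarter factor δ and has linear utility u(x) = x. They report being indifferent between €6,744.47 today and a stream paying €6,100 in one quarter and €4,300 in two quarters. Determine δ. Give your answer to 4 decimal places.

Present value of the stream is 6100·δ + 4300·δ². Indifference gives 6100δ + 4300δ² = 6744.47.
So 4300δ² + 6100δ − 6744.47 = 0.
By the quadratic formula (taking the positive root), δ = (−6100 + √153214884.00) / 8600 ≈ 0.7300.

δ ≈ 0.7300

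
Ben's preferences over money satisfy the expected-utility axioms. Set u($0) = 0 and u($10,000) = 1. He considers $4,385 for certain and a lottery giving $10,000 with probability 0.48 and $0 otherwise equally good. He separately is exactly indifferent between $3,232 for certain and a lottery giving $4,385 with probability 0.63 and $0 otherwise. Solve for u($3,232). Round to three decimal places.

0.302

From the first indifference, u($4,385) = 0.48·u($10,000) + 0.52·u($0) = 0.48·1 + 0.52·0 = 0.48.
Chaining: u($3,232) = 0.63·0.48 + 0.37·0.00 = 0.3024.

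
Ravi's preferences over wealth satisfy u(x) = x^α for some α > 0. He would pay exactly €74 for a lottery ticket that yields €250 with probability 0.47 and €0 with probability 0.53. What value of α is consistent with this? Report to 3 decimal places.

α ≈ 0.620

EU(lottery) = 0.47·250^α + 0.53·0 = 0.47·250^α.
Indifference: 74^α = 0.47·250^α, so (74/250)^α = 0.47.
Taking logs: α·ln(74/250) = ln(0.47), so α = -0.755023 / -1.217396 ≈ 0.620.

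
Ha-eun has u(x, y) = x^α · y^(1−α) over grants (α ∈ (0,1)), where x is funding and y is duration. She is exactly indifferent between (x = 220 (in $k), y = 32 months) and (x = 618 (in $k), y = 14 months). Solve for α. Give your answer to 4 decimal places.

Set the two utilities equal: 220^α·32^(1−α) = 618^α·14^(1−α).
Rearrange to (220/618)^α = (14/32)^(1−α) and take logs: α·-1.0328609 = (1−α)·-0.8266786.
Thus α·(-1.8595395) = -0.8266786, so α = -0.8266786/-1.8595395 ≈ 0.4446.

α ≈ 0.4446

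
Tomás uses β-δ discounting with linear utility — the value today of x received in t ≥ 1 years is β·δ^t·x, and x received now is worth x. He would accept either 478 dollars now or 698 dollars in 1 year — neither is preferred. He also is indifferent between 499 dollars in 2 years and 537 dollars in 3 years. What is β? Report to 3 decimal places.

β ≈ 0.737

The second indifference involves only future payoffs, so β cancels: β·δ^2·499 = β·δ^3·537, giving δ = 499/537 = 0.92924.
The first indifference: 478 = β·δ·698, so β = 478/(δ·698) = 478/(0.92924·698) ≈ 0.737.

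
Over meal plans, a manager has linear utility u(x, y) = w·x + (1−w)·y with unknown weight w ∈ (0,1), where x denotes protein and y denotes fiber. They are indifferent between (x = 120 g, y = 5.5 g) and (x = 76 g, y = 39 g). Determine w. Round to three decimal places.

Indifference: w·120 + (1−w)·5.5 = w·76 + (1−w)·39.
Collecting terms: w·44 = (1−w)·33.5.
The marginal rate of substitution is 33.5/44, so w = 33.5/(44+33.5) = 0.432.

w = 0.432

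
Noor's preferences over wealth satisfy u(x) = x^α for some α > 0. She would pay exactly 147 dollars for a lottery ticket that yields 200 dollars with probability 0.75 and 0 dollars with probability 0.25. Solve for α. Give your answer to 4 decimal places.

α ≈ 0.9344

Since u(0) = 0, the lottery's EU is 0.75·200^α.
Equating: 147^α = 0.75·200^α, i.e. 0.7350^α = 0.75.
Taking logs: α·ln(147/200) = ln(0.75), so α = -0.2876821 / -0.3078848 ≈ 0.9344.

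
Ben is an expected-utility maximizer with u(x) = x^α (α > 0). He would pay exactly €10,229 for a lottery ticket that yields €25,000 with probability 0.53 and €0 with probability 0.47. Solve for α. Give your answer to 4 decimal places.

α ≈ 0.7104

EU(lottery) = 0.53·25000^α + 0.47·0 = 0.53·25000^α.
Equating: 10229^α = 0.53·25000^α, i.e. 0.4092^α = 0.53.
Taking logs: α·ln(10229/25000) = ln(0.53), so α = -0.6348783 / -0.8936490 ≈ 0.7104.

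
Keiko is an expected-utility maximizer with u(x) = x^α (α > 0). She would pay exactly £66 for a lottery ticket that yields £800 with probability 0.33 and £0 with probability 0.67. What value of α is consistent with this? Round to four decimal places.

α ≈ 0.4444

EU(lottery) = 0.33·800^α + 0.67·0 = 0.33·800^α.
Equating: 66^α = 0.33·800^α, i.e. 0.0825^α = 0.33.
α = ln(0.33) / ln(66/800) = -1.1086626/-2.4949570 ≈ 0.4444.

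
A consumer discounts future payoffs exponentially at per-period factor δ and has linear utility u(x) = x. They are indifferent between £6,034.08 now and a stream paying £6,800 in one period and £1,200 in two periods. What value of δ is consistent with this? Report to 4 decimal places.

The stream is worth 6800δ + 1200δ² today, so 6800δ + 1200δ² = 6034.08.
So 1200δ² + 6800δ − 6034.08 = 0.
The positive root is δ = [−6800 + √(6800² + 4·1200·6034.08)] / (2·1200) = (−6800 + 8672.000)/2400 ≈ 0.7800.

δ ≈ 0.7800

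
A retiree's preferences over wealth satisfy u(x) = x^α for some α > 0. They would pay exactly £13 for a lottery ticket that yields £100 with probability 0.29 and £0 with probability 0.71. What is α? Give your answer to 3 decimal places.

The lottery's expected utility is 0.29·u(100) + 0.71·u(0) = 0.29·100^α (since u(0) = 0 for α > 0).
Equating: 13^α = 0.29·100^α, i.e. 0.1300^α = 0.29.
Taking logs: α·ln(13/100) = ln(0.29), so α = -1.237874 / -2.040221 ≈ 0.607.

α ≈ 0.607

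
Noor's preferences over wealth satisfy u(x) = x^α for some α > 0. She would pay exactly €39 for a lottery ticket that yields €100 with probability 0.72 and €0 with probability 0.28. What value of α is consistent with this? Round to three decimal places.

α ≈ 0.349

Since u(0) = 0, the lottery's EU is 0.72·100^α.
Setting u(39) equal to that: 39^α = 0.72·100^α ⇒ (39/100)^α = 0.72.
Take logs: α = ln 0.72 / ln(39/100) ≈ 0.34888.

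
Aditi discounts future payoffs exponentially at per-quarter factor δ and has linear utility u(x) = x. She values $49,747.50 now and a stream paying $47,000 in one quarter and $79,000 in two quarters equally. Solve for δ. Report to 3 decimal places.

δ ≈ 0.550

Equating present values: 49747.50 = 47000δ + 79000δ².
So 79000δ² + 47000δ − 49747.50 = 0.
By the quadratic formula (taking the positive root), δ = (−47000 + √17929210000.00) / 158000 ≈ 0.550.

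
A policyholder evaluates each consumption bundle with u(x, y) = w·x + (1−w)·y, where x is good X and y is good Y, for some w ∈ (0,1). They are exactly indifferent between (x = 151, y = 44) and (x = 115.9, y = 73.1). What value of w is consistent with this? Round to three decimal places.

Equating utilities: w·151 + (1−w)·44 = w·115.9 + (1−w)·73.1.
w·(151−115.9) = (1−w)·(73.1−44), i.e. w·35.1 = (1−w)·29.1.
Hence w = 29.1/(35.1+29.1) = 29.1/64.2 = 0.453.

w = 0.453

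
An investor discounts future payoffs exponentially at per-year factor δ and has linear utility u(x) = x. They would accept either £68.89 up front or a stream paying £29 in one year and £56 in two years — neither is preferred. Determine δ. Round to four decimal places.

Present value of the stream is 29·δ + 56·δ². Indifference gives 29δ + 56δ² = 68.89.
That is, 56δ² + 29δ − 68.89 = 0, a quadratic in δ.
δ = (−29 + √(29² + 4·56·68.89)) / (2·56) = (−29 + √16272.36) / 112 ≈ 0.8800.

δ ≈ 0.8800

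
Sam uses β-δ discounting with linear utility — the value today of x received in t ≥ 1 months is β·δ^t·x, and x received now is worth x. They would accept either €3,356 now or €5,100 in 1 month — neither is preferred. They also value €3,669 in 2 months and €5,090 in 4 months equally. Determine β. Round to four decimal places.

The second indifference involves only future payoffs, so β cancels: β·δ^2·3669 = β·δ^4·5090, giving δ^2 = 3669/5090 = 0.72083, so δ = 0.84901.
The first indifference: 3356 = β·δ·5100, so β = 3356/(δ·5100) = 3356/(0.84901·5100) ≈ 0.7751.

β ≈ 0.7751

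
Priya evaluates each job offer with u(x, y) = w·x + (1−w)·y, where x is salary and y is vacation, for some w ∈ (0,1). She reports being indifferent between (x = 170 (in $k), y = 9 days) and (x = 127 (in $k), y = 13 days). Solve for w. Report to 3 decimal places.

Equating utilities: w·170 + (1−w)·9 = w·127 + (1−w)·13.
w·(170−127) = (1−w)·(13−9), i.e. w·43 = (1−w)·4.
So w/(1−w) = 4/43 = 0.0930, giving w = 4/(43+4) = 0.085.

w = 0.085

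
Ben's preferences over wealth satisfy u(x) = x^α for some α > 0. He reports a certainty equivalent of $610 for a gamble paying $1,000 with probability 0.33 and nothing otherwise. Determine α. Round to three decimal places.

α ≈ 2.243

EU(lottery) = 0.33·1000^α + 0.67·0 = 0.33·1000^α.
Indifference: 610^α = 0.33·1000^α, so (610/1000)^α = 0.33.
Taking logs: α·ln(610/1000) = ln(0.33), so α = -1.108663 / -0.494296 ≈ 2.243.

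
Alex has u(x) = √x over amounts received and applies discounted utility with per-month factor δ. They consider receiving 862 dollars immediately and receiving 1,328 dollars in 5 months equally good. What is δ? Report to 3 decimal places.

The payoff in 5 months is discounted by δ^5, so u(862) = δ^5·u(1328) and δ^5 = u(862)/u(1328).
Since u(x) = √x, δ^5 = √(862/1328) = 0.80567.
Taking the 5th root: δ = 0.80567^(1/5) ≈ 0.958.

δ ≈ 0.958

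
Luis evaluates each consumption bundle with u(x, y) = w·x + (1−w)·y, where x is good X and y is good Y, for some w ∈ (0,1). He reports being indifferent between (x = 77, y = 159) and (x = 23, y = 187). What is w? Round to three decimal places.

u(77,159) = u(23,187) means w·77 + (1−w)·159 = w·23 + (1−w)·187.
Collecting terms: w·54 = (1−w)·28.
The marginal rate of substitution is 28/54, so w = 28/(54+28) = 0.341.

w = 0.341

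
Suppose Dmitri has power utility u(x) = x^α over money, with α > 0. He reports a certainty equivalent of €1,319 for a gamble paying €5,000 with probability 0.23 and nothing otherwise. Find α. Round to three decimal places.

Since u(0) = 0, the lottery's EU is 0.23·5000^α.
Equating: 1319^α = 0.23·5000^α, i.e. 0.2638^α = 0.23.
Taking logs: α·ln(1319/5000) = ln(0.23), so α = -1.469676 / -1.332564 ≈ 1.103.

α ≈ 1.103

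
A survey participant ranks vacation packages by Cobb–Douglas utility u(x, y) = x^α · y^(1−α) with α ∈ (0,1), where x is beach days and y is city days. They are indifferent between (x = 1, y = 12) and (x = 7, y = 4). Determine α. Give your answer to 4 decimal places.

Set the two utilities equal: 1^α·12^(1−α) = 7^α·4^(1−α).
Taking logs: α·ln 1 + (1−α)·ln 12 = α·ln 7 + (1−α)·ln 4, i.e. α·-1.9459101 = (1−α)·-1.0986123.
Thus α·(-3.0445224) = -1.0986123, so α = -1.0986123/-3.0445224 ≈ 0.3608.

α ≈ 0.3608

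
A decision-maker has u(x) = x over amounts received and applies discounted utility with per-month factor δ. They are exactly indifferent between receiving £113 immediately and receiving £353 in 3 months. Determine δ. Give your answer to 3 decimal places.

δ ≈ 0.684

The payoff in 3 months is discounted by δ^3, so u(113) = δ^3·u(353) and δ^3 = u(113)/u(353).
With u(x) = x: δ^3 = 113/353 = 0.32011.
Hence δ = (0.32011)^(1/3) = 0.68407.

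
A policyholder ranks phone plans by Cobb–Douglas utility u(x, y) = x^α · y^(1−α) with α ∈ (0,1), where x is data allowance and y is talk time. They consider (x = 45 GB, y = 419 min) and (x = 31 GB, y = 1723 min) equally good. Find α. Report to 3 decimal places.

α ≈ 0.791

Set the two utilities equal: 45^α·419^(1−α) = 31^α·1723^(1−α).
Taking logs: α·ln 45 + (1−α)·ln 419 = α·ln 31 + (1−α)·ln 1723, i.e. α·0.372675 = (1−α)·1.413951.
So α/(1−α) = (1.413951)/(0.372675) = 3.794059, and α = 3.794059/4.794059 ≈ 0.791.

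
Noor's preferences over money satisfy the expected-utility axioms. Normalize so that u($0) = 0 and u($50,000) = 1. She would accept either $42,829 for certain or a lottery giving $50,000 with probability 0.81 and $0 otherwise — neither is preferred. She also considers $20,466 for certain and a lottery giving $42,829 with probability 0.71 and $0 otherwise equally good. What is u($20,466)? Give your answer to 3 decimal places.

0.575

From the first indifference, u($42,829) = 0.81·u($50,000) + 0.19·u($0) = 0.81·1 + 0.19·0 = 0.81.
Chaining: u($20,466) = 0.71·0.81 + 0.29·0.00 = 0.5751.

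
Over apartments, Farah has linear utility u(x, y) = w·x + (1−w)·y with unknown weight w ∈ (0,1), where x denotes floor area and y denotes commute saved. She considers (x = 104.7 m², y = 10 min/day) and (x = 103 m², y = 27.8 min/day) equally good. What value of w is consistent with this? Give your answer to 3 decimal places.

Equating utilities: w·104.7 + (1−w)·10 = w·103 + (1−w)·27.8.
w·(104.7−103) = (1−w)·(27.8−10), i.e. w·1.7 = (1−w)·17.8.
So w/(1−w) = 17.8/1.7 = 10.4706, giving w = 17.8/(1.7+17.8) = 0.913.

w = 0.913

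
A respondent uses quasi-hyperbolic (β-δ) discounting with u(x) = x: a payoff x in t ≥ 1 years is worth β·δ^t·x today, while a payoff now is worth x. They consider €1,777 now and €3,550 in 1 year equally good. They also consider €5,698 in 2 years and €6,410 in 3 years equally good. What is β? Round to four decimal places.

β ≈ 0.5631

From the later pair, β·δ^2·5698 = β·δ^3·6410; dividing through, δ = 5698/6410 = 0.88892.
Substituting δ into 1777 = β·δ·3550: β = 1777/(3155.679) ≈ 0.5631.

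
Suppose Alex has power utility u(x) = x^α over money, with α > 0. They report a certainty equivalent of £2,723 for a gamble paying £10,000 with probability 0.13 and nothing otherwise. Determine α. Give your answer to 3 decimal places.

The lottery's expected utility is 0.13·u(10000) + 0.87·u(0) = 0.13·10000^α (since u(0) = 0 for α > 0).
Equating: 2723^α = 0.13·10000^α, i.e. 0.2723^α = 0.13.
Taking logs: α·ln(2723/10000) = ln(0.13), so α = -2.040221 / -1.300851 ≈ 1.568.

α ≈ 1.568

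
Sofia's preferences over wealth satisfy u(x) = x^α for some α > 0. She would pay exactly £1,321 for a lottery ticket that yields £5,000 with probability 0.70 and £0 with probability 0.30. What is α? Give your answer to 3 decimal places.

Since u(0) = 0, the lottery's EU is 0.70·5000^α.
Indifference: 1321^α = 0.70·5000^α, so (1321/5000)^α = 0.70.
Take logs: α = ln 0.70 / ln(1321/5000) ≈ 0.26797.

α ≈ 0.268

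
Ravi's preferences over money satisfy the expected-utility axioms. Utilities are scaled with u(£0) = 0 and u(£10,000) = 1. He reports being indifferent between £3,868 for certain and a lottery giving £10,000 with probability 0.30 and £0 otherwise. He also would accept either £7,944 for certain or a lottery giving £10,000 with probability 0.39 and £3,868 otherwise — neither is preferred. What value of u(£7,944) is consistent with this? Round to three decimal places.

The first gamble pins u(£3,868): it must equal 0.30·1 + 0.70·0 = 0.30.
The second indifference gives u(£7,944) = 0.39·u(£10,000) + 0.61·u(£3,868) = 0.39·1.00 + 0.61·0.30 = 0.5730.

0.573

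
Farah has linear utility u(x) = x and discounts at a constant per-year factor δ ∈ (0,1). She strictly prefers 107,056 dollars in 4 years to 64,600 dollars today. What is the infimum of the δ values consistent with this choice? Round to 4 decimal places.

δ > 0.8814

Comparing present values: 64600 < δ^4·107056.
Dividing by 107056: δ^4 > 0.60342. Both sides are positive, so the 4th root keeps the direction.
δ > 0.60342^(1/4) = 0.8814.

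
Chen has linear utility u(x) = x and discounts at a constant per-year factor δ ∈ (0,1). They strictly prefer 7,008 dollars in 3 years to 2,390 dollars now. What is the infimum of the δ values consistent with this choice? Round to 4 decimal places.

Under u(x) = x this choice says 2390 < δ^3·7008.
So δ^3 > 2390/7008 = 0.34104; taking the cube root of both positive sides preserves the inequality.
δ > (2390/7008)^(1/3) ≈ 0.6987.

δ > 0.6987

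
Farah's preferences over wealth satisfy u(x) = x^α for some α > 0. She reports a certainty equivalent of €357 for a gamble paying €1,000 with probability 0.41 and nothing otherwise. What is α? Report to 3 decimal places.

α ≈ 0.866

The lottery's expected utility is 0.41·u(1000) + 0.59·u(0) = 0.41·1000^α (since u(0) = 0 for α > 0).
Equating: 357^α = 0.41·1000^α, i.e. 0.3570^α = 0.41.
α = ln(0.41) / ln(357/1000) = -0.891598/-1.030019 ≈ 0.866.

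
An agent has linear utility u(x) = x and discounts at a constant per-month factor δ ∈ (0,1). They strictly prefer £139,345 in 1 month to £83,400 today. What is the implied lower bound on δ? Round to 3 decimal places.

δ > 0.599

Under u(x) = x this choice says 83400 < δ·139345.
Dividing through by 139345 gives δ > 0.59851.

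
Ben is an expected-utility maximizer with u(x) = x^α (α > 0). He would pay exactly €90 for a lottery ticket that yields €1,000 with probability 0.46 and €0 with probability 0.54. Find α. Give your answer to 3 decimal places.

Since u(0) = 0, the lottery's EU is 0.46·1000^α.
Indifference: 90^α = 0.46·1000^α, so (90/1000)^α = 0.46.
α = ln(0.46) / ln(90/1000) = -0.776529/-2.407946 ≈ 0.322.

α ≈ 0.322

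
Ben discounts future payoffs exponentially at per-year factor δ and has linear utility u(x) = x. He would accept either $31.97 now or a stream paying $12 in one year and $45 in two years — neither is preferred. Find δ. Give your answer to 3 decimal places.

δ ≈ 0.720

Present value of the stream is 12·δ + 45·δ². Indifference gives 12δ + 45δ² = 31.97.
Rearranged: 45δ² + 12δ − 31.97 = 0.
By the quadratic formula (taking the positive root), δ = (−12 + √5898.60) / 90 ≈ 0.720.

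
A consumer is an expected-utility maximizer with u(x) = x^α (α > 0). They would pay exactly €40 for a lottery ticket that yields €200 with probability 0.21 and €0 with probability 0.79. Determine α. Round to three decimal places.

Since u(0) = 0, the lottery's EU is 0.21·200^α.
Indifference: 40^α = 0.21·200^α, so (40/200)^α = 0.21.
Take logs: α = ln 0.21 / ln(40/200) ≈ 0.96968.

α ≈ 0.970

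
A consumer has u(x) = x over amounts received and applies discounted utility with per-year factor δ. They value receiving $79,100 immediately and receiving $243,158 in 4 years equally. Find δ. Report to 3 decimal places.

Indifference means u(79100) = δ^4 · u(243158), so δ^4 = u(79100)/u(243158).
With u(x) = x: δ^4 = 79100/243158 = 0.32530.
Taking the 4th root: δ = 0.32530^(1/4) ≈ 0.755.

δ ≈ 0.755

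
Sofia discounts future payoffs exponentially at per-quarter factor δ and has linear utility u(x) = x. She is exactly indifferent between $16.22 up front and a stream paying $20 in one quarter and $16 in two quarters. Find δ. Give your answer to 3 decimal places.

Present value of the stream is 20·δ + 16·δ². Indifference gives 20δ + 16δ² = 16.22.
Rearranged: 16δ² + 20δ − 16.22 = 0.
The positive root is δ = [−20 + √(20² + 4·16·16.22)] / (2·16) = (−20 + 37.922)/32 ≈ 0.560.

δ ≈ 0.560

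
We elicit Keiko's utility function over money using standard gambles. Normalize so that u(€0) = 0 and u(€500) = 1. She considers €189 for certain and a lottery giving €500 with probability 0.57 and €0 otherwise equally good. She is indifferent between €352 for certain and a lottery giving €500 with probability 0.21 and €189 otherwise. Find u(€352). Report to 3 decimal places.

The first gamble pins u(€189): it must equal 0.57·1 + 0.43·0 = 0.57.
The second indifference gives u(€352) = 0.21·u(€500) + 0.79·u(€189) = 0.21·1.00 + 0.79·0.57 = 0.6603.

0.660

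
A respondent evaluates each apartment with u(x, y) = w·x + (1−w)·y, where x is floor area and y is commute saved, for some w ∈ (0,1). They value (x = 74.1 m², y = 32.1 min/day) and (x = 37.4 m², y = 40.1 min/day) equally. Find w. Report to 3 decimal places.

Indifference: w·74.1 + (1−w)·32.1 = w·37.4 + (1−w)·40.1.
Rearranging, 36.7·w − 8·(1−w) = 0.
So w/(1−w) = 8/36.7 = 0.2180, giving w = 8/(36.7+8) = 0.179.

w = 0.179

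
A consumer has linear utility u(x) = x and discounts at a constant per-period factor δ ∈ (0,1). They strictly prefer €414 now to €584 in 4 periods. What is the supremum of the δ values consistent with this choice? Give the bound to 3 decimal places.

Comparing present values: 414 > δ^4·584.
Dividing by 584: δ^4 < 0.70890. Both sides are positive, so the 4th root keeps the direction.
δ < (414/584)^(1/4) ≈ 0.918.

δ < 0.918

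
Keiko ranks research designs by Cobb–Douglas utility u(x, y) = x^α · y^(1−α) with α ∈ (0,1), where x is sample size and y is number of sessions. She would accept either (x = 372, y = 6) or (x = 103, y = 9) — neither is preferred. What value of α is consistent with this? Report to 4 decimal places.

α ≈ 0.2400

Indifference: 372^α · 6^(1−α) = 103^α · 9^(1−α).
Rearrange to (372/103)^α = (9/6)^(1−α) and take logs: α·1.2841649 = (1−α)·0.4054651.
Thus α·(1.6896300) = 0.4054651, so α = 0.4054651/1.6896300 ≈ 0.2400.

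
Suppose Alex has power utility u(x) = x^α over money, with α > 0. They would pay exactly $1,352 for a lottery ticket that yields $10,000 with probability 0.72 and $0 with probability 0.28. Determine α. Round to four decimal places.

α ≈ 0.1642

The lottery's expected utility is 0.72·u(10000) + 0.28·u(0) = 0.72·10000^α (since u(0) = 0 for α > 0).
Indifference: 1352^α = 0.72·10000^α, so (1352/10000)^α = 0.72.
α = ln(0.72) / ln(1352/10000) = -0.3285041/-2.0010001 ≈ 0.1642.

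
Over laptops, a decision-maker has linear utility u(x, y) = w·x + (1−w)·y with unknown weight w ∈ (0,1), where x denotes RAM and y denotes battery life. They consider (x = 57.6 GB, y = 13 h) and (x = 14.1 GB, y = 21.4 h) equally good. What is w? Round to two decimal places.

Indifference: w·57.6 + (1−w)·13 = w·14.1 + (1−w)·21.4.
w·(57.6−14.1) = (1−w)·(21.4−13), i.e. w·43.5 = (1−w)·8.4.
Hence w = 8.4/(43.5+8.4) = 8.4/51.9 = 0.16.

w = 0.16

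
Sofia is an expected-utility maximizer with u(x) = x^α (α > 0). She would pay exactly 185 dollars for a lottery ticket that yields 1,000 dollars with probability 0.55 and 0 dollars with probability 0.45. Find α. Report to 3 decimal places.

α ≈ 0.354

Since u(0) = 0, the lottery's EU is 0.55·1000^α.
Equating: 185^α = 0.55·1000^α, i.e. 0.1850^α = 0.55.
α = ln(0.55) / ln(185/1000) = -0.597837/-1.687399 ≈ 0.354.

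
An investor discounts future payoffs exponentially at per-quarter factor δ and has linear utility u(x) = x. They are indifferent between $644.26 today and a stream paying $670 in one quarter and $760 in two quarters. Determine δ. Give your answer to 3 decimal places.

δ ≈ 0.580

The stream is worth 670δ + 760δ² today, so 670δ + 760δ² = 644.26.
So 760δ² + 670δ − 644.26 = 0.
The positive root is δ = [−670 + √(670² + 4·760·644.26)] / (2·760) = (−670 + 1551.596)/1520 ≈ 0.580.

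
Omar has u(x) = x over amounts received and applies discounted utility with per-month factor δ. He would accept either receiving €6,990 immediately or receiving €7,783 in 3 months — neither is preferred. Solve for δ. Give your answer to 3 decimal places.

δ ≈ 0.965

Equating discounted utilities: u(6990) = δ^3·u(7783) ⇒ δ^3 = u(6990)/u(7783).
With u(x) = x: δ^3 = 6990/7783 = 0.89811.
Hence δ = (0.89811)^(1/3) = 0.96481.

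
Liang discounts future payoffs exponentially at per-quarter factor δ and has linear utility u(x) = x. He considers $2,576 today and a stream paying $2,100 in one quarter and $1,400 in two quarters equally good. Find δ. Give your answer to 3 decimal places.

δ ≈ 0.800

The stream is worth 2100δ + 1400δ² today, so 2100δ + 1400δ² = 2576.
So 1400δ² + 2100δ − 2576 = 0.
The positive root is δ = [−2100 + √(2100² + 4·1400·2576)] / (2·1400) = (−2100 + 4340.000)/2800 ≈ 0.800.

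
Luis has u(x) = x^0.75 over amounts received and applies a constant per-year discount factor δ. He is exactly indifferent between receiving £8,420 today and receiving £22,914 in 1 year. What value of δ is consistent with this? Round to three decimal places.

Equating discounted utilities: u(8420) = δ·u(22914) ⇒ δ = u(8420)/u(22914).
Since u(x) = x^0.75, δ = (8420/22914)^0.75 = 0.36746^0.75 = 0.47196.

δ ≈ 0.472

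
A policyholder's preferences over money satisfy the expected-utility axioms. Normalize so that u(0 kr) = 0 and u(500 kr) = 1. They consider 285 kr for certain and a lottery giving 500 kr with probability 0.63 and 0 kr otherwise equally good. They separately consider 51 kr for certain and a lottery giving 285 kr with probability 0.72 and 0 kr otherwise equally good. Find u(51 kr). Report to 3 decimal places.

First, u(285 kr) = 0.63·u(500 kr) + 0.37·u(0 kr) = 0.63.
Then u(51 kr) = 0.72·u(285 kr) + 0.28·u(0 kr) = 0.72·0.63 + 0.28·0.00 = 0.4536.

0.454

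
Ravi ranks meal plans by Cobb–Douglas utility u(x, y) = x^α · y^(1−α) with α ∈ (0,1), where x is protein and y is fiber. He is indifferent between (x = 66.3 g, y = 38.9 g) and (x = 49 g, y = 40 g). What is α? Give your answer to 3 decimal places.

Indifference: 66.3^α · 38.9^(1−α) = 49^α · 40^(1−α).
Rearrange to (66.3/49)^α = (40/38.9)^(1−α) and take logs: α·0.302370 = (1−α)·0.027885.
Thus α·(0.330255) = 0.027885, so α = 0.027885/0.330255 ≈ 0.084.

α ≈ 0.084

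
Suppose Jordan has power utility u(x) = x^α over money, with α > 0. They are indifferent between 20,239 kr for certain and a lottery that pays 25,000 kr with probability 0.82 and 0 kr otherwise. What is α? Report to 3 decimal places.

α ≈ 0.939

Since u(0) = 0, the lottery's EU is 0.82·25000^α.
Setting u(20239) equal to that: 20239^α = 0.82·25000^α ⇒ (20239/25000)^α = 0.82.
Take logs: α = ln 0.82 / ln(20239/25000) ≈ 0.93935.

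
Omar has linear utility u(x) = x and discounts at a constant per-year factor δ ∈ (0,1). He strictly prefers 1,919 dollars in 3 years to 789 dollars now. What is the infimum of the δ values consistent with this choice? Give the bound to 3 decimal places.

δ > 0.744

Under u(x) = x this choice says 789 < δ^3·1919.
Dividing by 1919: δ^3 > 0.41115. Both sides are positive, so the cube root keeps the direction.
δ > 0.41115^(1/3) = 0.744.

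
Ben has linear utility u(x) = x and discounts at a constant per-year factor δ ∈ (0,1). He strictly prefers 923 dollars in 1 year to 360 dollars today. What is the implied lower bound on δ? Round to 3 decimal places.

δ > 0.390

Comparing present values: 360 < δ·923.
Dividing through by 923 gives δ > 0.39003.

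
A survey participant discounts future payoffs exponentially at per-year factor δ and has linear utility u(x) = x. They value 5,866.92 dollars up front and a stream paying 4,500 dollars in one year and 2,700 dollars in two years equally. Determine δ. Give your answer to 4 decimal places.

Equating present values: 5866.92 = 4500δ + 2700δ².
That is, 2700δ² + 4500δ − 5866.92 = 0, a quadratic in δ.
δ = (−4500 + √(4500² + 4·2700·5866.92)) / (2·2700) = (−4500 + √83612736.00) / 5400 ≈ 0.8600.

δ ≈ 0.8600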